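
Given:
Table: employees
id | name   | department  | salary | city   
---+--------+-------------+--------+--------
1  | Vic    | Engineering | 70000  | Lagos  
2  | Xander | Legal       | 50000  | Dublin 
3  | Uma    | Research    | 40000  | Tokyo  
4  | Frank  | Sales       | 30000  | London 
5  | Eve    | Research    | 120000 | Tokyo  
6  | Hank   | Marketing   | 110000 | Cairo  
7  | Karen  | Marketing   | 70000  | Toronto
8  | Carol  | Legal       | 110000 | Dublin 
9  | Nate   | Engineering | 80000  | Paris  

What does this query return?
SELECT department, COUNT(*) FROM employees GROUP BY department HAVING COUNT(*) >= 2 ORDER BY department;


Groups with count >= 2:
  Engineering: 2 -> PASS
  Legal: 2 -> PASS
  Marketing: 2 -> PASS
  Research: 2 -> PASS
  Sales: 1 -> filtered out


4 groups:
Engineering, 2
Legal, 2
Marketing, 2
Research, 2


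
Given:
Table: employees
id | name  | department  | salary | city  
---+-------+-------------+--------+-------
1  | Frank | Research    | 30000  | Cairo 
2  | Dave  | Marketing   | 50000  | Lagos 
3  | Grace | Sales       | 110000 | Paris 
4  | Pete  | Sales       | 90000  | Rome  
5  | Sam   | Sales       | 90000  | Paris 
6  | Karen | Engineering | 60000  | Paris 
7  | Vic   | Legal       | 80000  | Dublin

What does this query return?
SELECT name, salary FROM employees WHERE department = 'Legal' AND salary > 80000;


Filtering: department = 'Legal' AND salary > 80000
Matching: 0 rows

Empty result set (0 rows)


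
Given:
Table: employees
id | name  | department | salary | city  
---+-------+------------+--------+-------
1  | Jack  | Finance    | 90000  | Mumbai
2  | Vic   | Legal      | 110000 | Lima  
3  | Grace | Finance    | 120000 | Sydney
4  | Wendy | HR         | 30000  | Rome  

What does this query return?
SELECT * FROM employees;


SELECT * returns all 4 rows with all columns

4 rows:
1, Jack, Finance, 90000, Mumbai
2, Vic, Legal, 110000, Lima
3, Grace, Finance, 120000, Sydney
4, Wendy, HR, 30000, Rome


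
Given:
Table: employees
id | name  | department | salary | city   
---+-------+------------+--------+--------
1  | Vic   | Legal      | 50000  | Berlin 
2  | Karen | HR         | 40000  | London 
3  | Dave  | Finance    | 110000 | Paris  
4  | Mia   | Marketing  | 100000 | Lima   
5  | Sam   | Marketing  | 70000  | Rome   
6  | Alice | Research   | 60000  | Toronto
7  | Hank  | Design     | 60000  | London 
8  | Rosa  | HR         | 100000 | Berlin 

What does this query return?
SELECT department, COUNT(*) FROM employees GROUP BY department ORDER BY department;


Assigning each row to its department group:
  Vic -> Legal
  Karen -> HR
  Dave -> Finance
  Mia -> Marketing
  Sam -> Marketing
  Alice -> Research
  Hank -> Design
  Rosa -> HR


6 groups:
Design, 1
Finance, 1
HR, 2
Legal, 1
Marketing, 2
Research, 1


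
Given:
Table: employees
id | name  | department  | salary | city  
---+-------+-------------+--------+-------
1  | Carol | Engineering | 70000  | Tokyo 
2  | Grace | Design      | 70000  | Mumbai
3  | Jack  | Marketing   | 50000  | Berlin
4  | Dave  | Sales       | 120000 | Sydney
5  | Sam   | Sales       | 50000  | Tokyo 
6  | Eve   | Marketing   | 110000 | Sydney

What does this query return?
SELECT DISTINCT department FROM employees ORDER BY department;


All 'department' values (row order): Engineering, Design, Marketing, Sales, Sales, Marketing
Removing duplicates leaves 4 unique value(s).

4 values:
Design
Engineering
Marketing
Sales


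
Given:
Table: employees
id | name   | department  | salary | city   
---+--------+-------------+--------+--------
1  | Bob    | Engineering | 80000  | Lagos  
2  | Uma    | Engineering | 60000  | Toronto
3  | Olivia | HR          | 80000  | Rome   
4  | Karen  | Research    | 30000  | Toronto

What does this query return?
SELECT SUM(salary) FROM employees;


SUM(salary) = 80000 + 60000 + 80000 + 30000 = 250000

250000


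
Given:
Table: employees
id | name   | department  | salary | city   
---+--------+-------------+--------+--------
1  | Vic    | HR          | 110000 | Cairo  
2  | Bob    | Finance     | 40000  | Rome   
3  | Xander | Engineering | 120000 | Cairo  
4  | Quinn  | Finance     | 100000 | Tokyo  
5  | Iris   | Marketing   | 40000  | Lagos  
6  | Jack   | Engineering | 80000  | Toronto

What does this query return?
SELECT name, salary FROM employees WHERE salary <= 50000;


Filtering: salary <= 50000
Matching: 2 rows

2 rows:
Bob, 40000
Iris, 40000


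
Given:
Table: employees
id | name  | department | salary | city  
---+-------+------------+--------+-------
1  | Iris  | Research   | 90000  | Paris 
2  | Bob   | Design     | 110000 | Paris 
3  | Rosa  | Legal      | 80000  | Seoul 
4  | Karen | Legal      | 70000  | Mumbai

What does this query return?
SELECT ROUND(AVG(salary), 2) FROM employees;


SUM(salary) = 350000
COUNT = 4
ROUND(AVG, 2) = ROUND(350000 / 4, 2) = 87500.0

87500.0


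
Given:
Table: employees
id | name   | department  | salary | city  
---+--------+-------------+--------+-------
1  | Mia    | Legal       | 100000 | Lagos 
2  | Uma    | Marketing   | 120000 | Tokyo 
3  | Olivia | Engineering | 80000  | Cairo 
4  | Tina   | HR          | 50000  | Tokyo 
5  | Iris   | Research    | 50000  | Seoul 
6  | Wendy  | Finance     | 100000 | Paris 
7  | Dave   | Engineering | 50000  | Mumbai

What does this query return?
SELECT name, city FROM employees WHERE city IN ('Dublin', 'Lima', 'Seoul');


Filtering: city IN ('Dublin', 'Lima', 'Seoul')
Matching: 1 rows

1 rows:
Iris, Seoul


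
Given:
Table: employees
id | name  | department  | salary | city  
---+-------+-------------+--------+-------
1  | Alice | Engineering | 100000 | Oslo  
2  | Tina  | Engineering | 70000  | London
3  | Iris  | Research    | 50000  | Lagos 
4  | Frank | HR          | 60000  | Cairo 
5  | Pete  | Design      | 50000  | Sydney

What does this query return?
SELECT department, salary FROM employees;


Projecting columns: department, salary

5 rows:
Engineering, 100000
Engineering, 70000
Research, 50000
HR, 60000
Design, 50000


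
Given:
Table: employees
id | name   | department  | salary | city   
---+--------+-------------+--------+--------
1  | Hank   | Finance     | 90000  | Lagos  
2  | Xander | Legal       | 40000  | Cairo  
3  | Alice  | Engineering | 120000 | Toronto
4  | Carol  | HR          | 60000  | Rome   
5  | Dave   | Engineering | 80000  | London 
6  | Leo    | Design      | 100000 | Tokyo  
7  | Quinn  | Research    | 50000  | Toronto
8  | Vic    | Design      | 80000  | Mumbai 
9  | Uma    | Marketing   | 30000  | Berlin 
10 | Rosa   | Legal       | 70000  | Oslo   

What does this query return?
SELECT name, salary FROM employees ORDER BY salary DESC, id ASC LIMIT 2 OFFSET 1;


Sort by salary DESC (id ASC tiebreak), then skip 1 and take 2
Rows 2 through 3

2 rows:
Leo, 100000
Hank, 90000


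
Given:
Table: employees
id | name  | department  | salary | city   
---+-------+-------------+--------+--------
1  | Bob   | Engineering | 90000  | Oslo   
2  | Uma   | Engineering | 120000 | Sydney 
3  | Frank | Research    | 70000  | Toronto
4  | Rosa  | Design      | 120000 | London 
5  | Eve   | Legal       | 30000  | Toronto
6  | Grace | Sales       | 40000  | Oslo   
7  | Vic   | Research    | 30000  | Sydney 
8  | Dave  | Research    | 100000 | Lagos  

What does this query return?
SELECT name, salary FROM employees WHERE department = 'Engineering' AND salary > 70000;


Filtering: department = 'Engineering' AND salary > 70000
Matching: 2 rows

2 rows:
Bob, 90000
Uma, 120000


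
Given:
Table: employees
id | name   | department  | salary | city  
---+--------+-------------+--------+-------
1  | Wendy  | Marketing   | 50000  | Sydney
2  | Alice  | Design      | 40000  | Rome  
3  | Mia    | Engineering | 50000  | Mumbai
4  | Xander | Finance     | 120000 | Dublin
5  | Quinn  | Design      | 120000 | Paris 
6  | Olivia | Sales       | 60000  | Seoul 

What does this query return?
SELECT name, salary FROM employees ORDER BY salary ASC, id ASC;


Sorting by salary ASC, then id ASC for ties

6 rows:
Alice, 40000
Wendy, 50000
Mia, 50000
Olivia, 60000
Xander, 120000
Quinn, 120000


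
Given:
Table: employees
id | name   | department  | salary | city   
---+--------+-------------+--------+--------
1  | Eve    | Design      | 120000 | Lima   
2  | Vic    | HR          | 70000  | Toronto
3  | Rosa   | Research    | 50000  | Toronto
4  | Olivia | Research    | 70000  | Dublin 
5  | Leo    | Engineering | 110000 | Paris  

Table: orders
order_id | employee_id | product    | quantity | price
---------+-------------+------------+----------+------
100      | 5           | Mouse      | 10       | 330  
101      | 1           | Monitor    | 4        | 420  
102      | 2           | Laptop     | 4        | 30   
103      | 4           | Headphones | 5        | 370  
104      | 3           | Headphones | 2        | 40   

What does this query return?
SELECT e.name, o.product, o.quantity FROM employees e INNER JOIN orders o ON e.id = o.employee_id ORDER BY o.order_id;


Joining employees.id = orders.employee_id:
  employee Leo (id=5) -> order Mouse
  employee Eve (id=1) -> order Monitor
  employee Vic (id=2) -> order Laptop
  employee Olivia (id=4) -> order Headphones
  employee Rosa (id=3) -> order Headphones


5 rows:
Leo, Mouse, 10
Eve, Monitor, 4
Vic, Laptop, 4
Olivia, Headphones, 5
Rosa, Headphones, 2


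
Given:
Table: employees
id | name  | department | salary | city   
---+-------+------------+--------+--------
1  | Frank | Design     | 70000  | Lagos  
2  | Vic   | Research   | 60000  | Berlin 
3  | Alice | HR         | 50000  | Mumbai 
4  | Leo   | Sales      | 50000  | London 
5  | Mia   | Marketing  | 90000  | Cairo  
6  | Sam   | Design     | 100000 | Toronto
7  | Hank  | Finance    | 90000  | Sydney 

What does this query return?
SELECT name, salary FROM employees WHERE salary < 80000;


Filtering: salary < 80000
Matching: 4 rows

4 rows:
Frank, 70000
Vic, 60000
Alice, 50000
Leo, 50000


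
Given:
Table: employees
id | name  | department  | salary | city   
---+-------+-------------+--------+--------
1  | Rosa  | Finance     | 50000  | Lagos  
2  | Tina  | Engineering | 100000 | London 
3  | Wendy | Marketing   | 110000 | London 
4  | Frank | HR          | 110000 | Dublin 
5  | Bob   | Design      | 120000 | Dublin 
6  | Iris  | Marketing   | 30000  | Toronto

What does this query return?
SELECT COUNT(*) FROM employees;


COUNT(*) counts all rows

6


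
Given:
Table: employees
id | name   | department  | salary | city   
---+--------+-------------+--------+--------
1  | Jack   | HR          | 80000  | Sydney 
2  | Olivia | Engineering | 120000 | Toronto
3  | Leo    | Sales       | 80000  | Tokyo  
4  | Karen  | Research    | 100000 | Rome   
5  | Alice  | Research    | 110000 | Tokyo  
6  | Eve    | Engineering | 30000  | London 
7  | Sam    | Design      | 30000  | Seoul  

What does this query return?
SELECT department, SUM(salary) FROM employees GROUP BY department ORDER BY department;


Summing salary within each department:
  Design: 30000 = 30000
  Engineering: 120000 + 30000 = 150000
  HR: 80000 = 80000
  Research: 100000 + 110000 = 210000
  Sales: 80000 = 80000


5 groups:
Design, 30000
Engineering, 150000
HR, 80000
Research, 210000
Sales, 80000


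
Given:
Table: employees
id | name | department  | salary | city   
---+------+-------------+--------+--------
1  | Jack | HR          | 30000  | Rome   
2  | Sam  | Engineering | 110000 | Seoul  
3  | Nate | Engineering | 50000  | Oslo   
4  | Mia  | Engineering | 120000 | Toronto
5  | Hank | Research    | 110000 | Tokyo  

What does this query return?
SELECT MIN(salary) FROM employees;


Salaries: 30000, 110000, 50000, 120000, 110000
MIN = 30000

30000


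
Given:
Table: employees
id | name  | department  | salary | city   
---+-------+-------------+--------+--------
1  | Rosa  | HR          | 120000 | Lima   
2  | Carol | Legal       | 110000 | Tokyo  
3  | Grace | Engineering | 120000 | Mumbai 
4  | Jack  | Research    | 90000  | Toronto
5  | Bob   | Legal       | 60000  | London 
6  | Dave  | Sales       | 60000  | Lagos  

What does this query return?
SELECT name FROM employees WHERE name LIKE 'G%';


LIKE 'G%' matches names starting with 'G'
Matching: 1

1 rows:
Grace


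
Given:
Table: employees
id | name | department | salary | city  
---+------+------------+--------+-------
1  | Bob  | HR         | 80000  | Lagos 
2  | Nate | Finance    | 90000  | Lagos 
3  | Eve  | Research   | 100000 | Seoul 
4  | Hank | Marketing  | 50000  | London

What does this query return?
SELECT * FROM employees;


SELECT * returns all 4 rows with all columns

4 rows:
1, Bob, HR, 80000, Lagos
2, Nate, Finance, 90000, Lagos
3, Eve, Research, 100000, Seoul
4, Hank, Marketing, 50000, London


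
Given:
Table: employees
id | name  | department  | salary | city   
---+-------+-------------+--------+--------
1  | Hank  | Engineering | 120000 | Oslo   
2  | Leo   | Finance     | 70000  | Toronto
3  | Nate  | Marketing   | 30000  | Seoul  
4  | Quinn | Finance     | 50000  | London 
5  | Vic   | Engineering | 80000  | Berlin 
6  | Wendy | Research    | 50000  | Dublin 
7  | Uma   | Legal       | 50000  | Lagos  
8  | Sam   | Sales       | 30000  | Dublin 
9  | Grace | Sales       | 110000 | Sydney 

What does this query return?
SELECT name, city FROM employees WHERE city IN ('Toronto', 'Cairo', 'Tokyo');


Filtering: city IN ('Toronto', 'Cairo', 'Tokyo')
Matching: 1 rows

1 rows:
Leo, Toronto


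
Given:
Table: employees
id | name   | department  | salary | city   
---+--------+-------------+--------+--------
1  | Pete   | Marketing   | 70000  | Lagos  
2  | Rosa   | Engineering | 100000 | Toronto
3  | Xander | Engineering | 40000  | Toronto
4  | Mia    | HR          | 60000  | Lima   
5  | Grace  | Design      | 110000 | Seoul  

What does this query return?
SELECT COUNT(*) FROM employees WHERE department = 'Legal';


Counting rows where department = 'Legal'


0


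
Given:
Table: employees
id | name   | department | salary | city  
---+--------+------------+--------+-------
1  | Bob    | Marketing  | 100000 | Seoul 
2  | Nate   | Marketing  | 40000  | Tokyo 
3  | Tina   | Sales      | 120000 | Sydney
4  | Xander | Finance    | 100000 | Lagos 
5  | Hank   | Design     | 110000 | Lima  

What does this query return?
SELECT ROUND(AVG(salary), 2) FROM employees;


SUM(salary) = 470000
COUNT = 5
ROUND(AVG, 2) = ROUND(470000 / 5, 2) = 94000.0

94000.0


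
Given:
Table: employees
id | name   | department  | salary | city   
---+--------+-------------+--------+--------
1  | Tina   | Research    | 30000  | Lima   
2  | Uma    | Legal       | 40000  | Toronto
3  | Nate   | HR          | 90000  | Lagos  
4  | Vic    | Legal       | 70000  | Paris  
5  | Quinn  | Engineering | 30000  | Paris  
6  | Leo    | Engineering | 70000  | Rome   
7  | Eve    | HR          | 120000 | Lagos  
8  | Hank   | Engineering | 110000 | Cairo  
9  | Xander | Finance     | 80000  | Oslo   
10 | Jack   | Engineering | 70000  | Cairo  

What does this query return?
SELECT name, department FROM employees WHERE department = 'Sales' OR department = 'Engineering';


Filtering: department = 'Sales' OR 'Engineering'
Matching: 4 rows

4 rows:
Quinn, Engineering
Leo, Engineering
Hank, Engineering
Jack, Engineering


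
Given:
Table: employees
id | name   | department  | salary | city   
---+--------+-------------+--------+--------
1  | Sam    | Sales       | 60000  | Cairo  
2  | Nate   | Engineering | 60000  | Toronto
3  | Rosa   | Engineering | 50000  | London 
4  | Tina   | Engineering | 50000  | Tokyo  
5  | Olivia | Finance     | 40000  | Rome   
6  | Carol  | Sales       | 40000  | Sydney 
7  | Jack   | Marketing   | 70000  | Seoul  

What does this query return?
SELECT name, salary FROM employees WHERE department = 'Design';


Filtering: department = 'Design'
Matching rows: 0

Empty result set (0 rows)


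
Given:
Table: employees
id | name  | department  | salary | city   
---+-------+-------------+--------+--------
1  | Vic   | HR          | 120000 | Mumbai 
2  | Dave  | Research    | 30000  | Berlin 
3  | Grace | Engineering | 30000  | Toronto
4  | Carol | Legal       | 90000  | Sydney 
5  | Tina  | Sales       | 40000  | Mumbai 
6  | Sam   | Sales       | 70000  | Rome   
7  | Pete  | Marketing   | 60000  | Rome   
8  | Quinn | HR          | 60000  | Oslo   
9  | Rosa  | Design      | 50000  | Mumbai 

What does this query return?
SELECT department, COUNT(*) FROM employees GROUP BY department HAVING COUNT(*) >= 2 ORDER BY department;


Groups with count >= 2:
  HR: 2 -> PASS
  Sales: 2 -> PASS
  Design: 1 -> filtered out
  Engineering: 1 -> filtered out
  Legal: 1 -> filtered out
  Marketing: 1 -> filtered out
  Research: 1 -> filtered out


2 groups:
HR, 2
Sales, 2


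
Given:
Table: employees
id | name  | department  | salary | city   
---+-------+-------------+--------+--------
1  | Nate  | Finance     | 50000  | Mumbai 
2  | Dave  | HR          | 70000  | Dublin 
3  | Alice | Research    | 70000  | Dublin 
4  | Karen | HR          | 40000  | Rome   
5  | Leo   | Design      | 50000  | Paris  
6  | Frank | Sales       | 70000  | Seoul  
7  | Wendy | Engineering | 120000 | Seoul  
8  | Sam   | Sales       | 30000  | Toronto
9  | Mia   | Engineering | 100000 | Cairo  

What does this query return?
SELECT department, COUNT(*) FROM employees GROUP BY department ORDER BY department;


Assigning each row to its department group:
  Nate -> Finance
  Dave -> HR
  Alice -> Research
  Karen -> HR
  Leo -> Design
  Frank -> Sales
  Wendy -> Engineering
  Sam -> Sales
  Mia -> Engineering


6 groups:
Design, 1
Engineering, 2
Finance, 1
HR, 2
Research, 1
Sales, 2


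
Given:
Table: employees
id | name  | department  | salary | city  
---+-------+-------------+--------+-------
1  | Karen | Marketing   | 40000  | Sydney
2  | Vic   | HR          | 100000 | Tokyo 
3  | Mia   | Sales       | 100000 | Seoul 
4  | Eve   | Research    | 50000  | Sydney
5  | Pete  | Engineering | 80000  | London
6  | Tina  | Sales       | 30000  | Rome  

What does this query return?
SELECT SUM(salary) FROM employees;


SUM(salary) = 40000 + 100000 + 100000 + 50000 + 80000 + 30000 = 400000

400000


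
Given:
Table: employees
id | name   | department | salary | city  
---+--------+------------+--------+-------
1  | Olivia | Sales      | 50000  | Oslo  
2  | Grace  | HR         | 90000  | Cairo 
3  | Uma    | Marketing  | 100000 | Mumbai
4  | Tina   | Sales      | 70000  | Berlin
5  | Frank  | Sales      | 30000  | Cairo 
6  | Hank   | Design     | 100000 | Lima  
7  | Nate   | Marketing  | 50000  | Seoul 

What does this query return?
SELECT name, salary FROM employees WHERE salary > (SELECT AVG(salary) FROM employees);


Subquery: AVG(salary) = 70000.0
Filtering: salary > 70000.0
  Grace (90000) -> MATCH
  Uma (100000) -> MATCH
  Hank (100000) -> MATCH


3 rows:
Grace, 90000
Uma, 100000
Hank, 100000


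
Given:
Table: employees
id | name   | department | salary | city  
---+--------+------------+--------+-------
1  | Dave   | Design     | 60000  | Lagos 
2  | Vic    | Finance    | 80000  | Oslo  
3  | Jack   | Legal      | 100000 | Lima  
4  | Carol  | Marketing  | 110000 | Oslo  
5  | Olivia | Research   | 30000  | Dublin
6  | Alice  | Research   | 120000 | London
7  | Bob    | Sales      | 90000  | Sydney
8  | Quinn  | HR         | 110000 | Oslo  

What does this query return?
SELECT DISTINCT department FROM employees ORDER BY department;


All 'department' values (row order): Design, Finance, Legal, Marketing, Research, Research, Sales, HR
Removing duplicates leaves 7 unique value(s).

7 values:
Design
Finance
HR
Legal
Marketing
Research
Sales


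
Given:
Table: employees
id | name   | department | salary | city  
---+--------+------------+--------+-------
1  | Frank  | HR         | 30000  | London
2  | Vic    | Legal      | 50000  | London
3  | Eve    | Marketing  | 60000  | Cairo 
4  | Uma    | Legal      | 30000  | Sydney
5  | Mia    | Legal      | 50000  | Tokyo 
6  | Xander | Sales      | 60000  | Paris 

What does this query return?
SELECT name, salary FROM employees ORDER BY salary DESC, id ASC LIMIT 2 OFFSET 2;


Sort by salary DESC (id ASC tiebreak), then skip 2 and take 2
Rows 3 through 4

2 rows:
Vic, 50000
Mia, 50000


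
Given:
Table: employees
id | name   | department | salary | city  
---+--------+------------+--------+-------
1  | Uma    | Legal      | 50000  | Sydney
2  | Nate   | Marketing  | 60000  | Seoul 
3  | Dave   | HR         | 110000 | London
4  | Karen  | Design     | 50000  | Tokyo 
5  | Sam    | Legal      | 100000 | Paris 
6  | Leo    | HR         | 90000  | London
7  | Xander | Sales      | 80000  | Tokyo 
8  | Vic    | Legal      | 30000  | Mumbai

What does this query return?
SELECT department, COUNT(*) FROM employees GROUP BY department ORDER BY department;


Assigning each row to its department group:
  Uma -> Legal
  Nate -> Marketing
  Dave -> HR
  Karen -> Design
  Sam -> Legal
  Leo -> HR
  Xander -> Sales
  Vic -> Legal


5 groups:
Design, 1
HR, 2
Legal, 3
Marketing, 1
Sales, 1


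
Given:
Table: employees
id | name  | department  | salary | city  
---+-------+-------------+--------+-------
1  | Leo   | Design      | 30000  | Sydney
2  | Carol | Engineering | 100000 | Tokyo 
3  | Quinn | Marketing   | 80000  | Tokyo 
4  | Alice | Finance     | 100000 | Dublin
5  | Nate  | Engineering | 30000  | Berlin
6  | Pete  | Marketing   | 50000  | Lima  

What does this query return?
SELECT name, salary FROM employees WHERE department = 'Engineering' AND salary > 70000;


Filtering: department = 'Engineering' AND salary > 70000
Matching: 1 rows

1 rows:
Carol, 100000


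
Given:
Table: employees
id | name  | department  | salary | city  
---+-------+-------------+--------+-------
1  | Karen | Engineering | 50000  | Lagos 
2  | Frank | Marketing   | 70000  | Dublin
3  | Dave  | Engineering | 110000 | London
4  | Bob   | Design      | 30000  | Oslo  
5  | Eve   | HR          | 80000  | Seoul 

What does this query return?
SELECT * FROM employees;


SELECT * returns all 5 rows with all columns

5 rows:
1, Karen, Engineering, 50000, Lagos
2, Frank, Marketing, 70000, Dublin
3, Dave, Engineering, 110000, London
4, Bob, Design, 30000, Oslo
5, Eve, HR, 80000, Seoul


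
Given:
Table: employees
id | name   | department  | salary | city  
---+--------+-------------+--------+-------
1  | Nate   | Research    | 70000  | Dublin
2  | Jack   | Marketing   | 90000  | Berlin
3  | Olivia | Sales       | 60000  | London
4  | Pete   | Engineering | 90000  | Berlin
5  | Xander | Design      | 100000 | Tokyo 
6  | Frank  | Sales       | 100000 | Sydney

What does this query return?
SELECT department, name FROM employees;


Projecting columns: department, name

6 rows:
Research, Nate
Marketing, Jack
Sales, Olivia
Engineering, Pete
Design, Xander
Sales, Frank


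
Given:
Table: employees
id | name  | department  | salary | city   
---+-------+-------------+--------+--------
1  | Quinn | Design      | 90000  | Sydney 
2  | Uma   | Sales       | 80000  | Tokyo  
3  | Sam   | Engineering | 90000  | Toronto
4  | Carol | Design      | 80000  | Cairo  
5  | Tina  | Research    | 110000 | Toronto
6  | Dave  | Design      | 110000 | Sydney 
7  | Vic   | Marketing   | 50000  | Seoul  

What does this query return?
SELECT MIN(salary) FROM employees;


Salaries: 90000, 80000, 90000, 80000, 110000, 110000, 50000
MIN = 50000

50000


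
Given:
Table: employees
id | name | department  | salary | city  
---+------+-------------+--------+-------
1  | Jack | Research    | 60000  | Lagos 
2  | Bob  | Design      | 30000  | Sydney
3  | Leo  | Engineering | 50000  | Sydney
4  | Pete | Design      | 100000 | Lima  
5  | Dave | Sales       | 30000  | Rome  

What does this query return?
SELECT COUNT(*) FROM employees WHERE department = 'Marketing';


Counting rows where department = 'Marketing'


0


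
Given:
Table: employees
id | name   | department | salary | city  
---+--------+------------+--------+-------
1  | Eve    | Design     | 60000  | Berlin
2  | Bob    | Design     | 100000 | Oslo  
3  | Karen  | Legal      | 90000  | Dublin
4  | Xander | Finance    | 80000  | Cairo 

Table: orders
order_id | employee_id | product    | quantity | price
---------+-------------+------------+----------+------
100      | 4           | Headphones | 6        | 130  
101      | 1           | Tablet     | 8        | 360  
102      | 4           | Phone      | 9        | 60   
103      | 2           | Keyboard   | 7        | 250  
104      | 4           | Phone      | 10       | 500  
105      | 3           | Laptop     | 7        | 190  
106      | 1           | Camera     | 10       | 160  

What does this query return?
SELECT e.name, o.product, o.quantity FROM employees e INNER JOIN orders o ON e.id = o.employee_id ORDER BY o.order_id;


Joining employees.id = orders.employee_id:
  employee Xander (id=4) -> order Headphones
  employee Eve (id=1) -> order Tablet
  employee Xander (id=4) -> order Phone
  employee Bob (id=2) -> order Keyboard
  employee Xander (id=4) -> order Phone
  employee Karen (id=3) -> order Laptop
  employee Eve (id=1) -> order Camera


7 rows:
Xander, Headphones, 6
Eve, Tablet, 8
Xander, Phone, 9
Bob, Keyboard, 7
Xander, Phone, 10
Karen, Laptop, 7
Eve, Camera, 10


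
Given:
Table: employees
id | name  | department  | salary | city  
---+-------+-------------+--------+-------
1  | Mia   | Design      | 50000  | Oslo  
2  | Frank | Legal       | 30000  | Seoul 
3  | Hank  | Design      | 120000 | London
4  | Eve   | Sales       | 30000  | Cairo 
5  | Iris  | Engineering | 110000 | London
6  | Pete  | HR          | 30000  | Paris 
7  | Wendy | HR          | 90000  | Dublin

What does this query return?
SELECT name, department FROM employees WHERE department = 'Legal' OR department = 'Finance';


Filtering: department = 'Legal' OR 'Finance'
Matching: 1 rows

1 rows:
Frank, Legal


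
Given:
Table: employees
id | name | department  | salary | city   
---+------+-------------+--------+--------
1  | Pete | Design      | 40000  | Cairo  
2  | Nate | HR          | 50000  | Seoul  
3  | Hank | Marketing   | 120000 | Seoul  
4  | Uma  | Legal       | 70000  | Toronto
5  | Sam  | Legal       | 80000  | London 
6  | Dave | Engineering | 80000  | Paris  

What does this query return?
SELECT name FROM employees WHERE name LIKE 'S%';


LIKE 'S%' matches names starting with 'S'
Matching: 1

1 rows:
Sam


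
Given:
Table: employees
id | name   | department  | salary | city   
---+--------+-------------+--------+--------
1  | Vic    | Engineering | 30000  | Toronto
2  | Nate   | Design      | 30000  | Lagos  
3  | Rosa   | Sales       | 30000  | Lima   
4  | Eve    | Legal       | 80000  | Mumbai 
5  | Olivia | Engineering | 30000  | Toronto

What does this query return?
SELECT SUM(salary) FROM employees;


SUM(salary) = 30000 + 30000 + 30000 + 80000 + 30000 = 200000

200000


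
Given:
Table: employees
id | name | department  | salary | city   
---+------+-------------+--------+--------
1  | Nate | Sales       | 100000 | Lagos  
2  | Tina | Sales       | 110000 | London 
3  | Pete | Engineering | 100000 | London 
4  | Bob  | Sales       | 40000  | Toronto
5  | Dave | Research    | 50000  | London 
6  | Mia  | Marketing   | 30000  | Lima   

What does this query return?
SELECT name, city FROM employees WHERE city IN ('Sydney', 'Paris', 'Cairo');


Filtering: city IN ('Sydney', 'Paris', 'Cairo')
Matching: 0 rows

Empty result set (0 rows)


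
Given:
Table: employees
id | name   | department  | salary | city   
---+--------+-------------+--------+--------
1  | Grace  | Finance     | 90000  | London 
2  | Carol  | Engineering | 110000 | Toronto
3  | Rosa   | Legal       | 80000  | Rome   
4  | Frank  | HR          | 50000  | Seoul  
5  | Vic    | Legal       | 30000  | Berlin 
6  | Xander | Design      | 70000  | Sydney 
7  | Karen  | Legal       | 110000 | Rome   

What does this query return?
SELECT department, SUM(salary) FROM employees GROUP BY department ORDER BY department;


Summing salary within each department:
  Design: 70000 = 70000
  Engineering: 110000 = 110000
  Finance: 90000 = 90000
  HR: 50000 = 50000
  Legal: 80000 + 30000 + 110000 = 220000


5 groups:
Design, 70000
Engineering, 110000
Finance, 90000
HR, 50000
Legal, 220000


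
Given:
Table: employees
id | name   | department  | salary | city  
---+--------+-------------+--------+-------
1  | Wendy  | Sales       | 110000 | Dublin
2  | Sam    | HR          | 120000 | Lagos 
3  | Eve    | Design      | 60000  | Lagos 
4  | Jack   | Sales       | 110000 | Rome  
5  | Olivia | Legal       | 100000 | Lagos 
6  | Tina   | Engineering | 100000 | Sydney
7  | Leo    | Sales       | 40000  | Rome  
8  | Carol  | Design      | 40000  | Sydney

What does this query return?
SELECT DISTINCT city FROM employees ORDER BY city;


All 'city' values (row order): Dublin, Lagos, Lagos, Rome, Lagos, Sydney, Rome, Sydney
Removing duplicates leaves 4 unique value(s).

4 values:
Dublin
Lagos
Rome
Sydney


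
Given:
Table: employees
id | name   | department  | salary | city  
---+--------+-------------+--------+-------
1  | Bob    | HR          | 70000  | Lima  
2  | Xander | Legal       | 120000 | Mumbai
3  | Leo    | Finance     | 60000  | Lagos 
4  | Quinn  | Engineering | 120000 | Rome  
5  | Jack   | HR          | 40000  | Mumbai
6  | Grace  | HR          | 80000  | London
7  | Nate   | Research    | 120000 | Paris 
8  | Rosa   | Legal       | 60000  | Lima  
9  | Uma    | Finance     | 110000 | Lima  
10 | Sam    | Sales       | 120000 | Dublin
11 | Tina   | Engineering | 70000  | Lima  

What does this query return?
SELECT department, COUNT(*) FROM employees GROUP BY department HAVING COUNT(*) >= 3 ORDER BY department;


Groups with count >= 3:
  HR: 3 -> PASS
  Engineering: 2 -> filtered out
  Finance: 2 -> filtered out
  Legal: 2 -> filtered out
  Research: 1 -> filtered out
  Sales: 1 -> filtered out


1 groups:
HR, 3


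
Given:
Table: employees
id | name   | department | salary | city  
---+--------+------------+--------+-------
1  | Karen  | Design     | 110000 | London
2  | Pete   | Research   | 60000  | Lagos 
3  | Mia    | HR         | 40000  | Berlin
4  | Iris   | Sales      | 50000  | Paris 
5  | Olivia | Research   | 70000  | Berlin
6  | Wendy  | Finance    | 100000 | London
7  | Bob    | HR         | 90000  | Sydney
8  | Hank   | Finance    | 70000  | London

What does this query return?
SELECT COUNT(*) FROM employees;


COUNT(*) counts all rows

8


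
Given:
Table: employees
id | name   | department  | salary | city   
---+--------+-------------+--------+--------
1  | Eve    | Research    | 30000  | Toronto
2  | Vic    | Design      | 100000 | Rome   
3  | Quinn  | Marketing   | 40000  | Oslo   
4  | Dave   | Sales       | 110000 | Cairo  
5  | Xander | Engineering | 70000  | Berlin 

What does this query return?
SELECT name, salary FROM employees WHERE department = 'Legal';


Filtering: department = 'Legal'
Matching rows: 0

Empty result set (0 rows)


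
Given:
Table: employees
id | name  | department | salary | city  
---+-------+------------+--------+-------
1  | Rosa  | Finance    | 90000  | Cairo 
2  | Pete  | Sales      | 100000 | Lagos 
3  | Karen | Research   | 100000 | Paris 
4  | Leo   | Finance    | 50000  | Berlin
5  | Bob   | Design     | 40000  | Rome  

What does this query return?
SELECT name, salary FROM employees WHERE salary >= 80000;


Filtering: salary >= 80000
Matching: 3 rows

3 rows:
Rosa, 90000
Pete, 100000
Karen, 100000


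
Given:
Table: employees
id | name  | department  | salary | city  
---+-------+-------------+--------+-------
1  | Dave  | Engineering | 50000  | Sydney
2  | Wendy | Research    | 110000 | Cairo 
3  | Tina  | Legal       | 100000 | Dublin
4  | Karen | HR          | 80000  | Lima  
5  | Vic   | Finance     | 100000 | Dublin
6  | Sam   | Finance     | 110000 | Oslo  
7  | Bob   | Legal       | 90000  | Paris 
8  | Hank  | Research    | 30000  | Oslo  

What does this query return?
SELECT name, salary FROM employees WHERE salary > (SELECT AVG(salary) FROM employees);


Subquery: AVG(salary) = 83750.0
Filtering: salary > 83750.0
  Wendy (110000) -> MATCH
  Tina (100000) -> MATCH
  Vic (100000) -> MATCH
  Sam (110000) -> MATCH
  Bob (90000) -> MATCH


5 rows:
Wendy, 110000
Tina, 100000
Vic, 100000
Sam, 110000
Bob, 90000


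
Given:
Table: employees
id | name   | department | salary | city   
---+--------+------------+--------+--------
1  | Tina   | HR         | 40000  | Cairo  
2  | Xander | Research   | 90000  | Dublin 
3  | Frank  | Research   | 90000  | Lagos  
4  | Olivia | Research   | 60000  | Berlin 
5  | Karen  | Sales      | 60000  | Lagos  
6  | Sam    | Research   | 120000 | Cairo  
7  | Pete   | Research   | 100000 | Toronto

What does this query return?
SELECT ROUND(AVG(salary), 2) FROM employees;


SUM(salary) = 560000
COUNT = 7
ROUND(AVG, 2) = ROUND(560000 / 7, 2) = 80000.0

80000.0


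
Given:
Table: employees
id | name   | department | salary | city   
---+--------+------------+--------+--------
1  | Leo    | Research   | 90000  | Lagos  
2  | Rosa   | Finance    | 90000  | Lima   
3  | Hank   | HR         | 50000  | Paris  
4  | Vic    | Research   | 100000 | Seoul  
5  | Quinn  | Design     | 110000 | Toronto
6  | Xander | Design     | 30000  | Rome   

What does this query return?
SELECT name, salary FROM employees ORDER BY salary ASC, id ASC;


Sorting by salary ASC, then id ASC for ties

6 rows:
Xander, 30000
Hank, 50000
Leo, 90000
Rosa, 90000
Vic, 100000
Quinn, 110000


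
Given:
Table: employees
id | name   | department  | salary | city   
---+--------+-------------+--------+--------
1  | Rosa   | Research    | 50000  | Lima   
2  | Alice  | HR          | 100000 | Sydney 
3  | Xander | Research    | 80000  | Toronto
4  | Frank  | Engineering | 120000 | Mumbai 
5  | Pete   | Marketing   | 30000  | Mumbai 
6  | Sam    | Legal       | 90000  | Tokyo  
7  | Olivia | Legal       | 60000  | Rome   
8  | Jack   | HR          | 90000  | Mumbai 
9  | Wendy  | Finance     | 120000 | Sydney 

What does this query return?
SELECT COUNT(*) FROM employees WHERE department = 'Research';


Counting rows where department = 'Research'
  Rosa -> MATCH
  Xander -> MATCH


2


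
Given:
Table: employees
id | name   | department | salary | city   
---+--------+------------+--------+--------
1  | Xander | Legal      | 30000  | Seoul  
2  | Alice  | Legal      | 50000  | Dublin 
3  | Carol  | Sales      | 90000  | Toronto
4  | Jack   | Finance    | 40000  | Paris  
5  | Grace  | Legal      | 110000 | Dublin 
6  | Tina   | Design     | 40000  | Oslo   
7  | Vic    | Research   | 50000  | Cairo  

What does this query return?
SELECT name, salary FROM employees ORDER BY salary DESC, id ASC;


Sorting by salary DESC, then id ASC for ties

7 rows:
Grace, 110000
Carol, 90000
Alice, 50000
Vic, 50000
Jack, 40000
Tina, 40000
Xander, 30000


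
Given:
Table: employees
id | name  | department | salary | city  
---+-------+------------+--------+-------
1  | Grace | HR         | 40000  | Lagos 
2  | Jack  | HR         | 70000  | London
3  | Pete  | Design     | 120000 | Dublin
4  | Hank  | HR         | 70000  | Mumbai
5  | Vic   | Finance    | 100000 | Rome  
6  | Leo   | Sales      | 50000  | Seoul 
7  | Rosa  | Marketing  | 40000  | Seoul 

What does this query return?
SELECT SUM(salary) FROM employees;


SUM(salary) = 40000 + 70000 + 120000 + 70000 + 100000 + 50000 + 40000 = 490000

490000


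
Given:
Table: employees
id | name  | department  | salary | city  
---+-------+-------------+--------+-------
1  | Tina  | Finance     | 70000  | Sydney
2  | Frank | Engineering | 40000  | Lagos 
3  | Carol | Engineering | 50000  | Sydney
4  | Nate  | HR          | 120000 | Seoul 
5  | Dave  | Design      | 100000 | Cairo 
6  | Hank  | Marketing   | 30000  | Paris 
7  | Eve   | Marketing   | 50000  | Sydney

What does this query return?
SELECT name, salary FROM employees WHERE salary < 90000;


Filtering: salary < 90000
Matching: 5 rows

5 rows:
Tina, 70000
Frank, 40000
Carol, 50000
Hank, 30000
Eve, 50000


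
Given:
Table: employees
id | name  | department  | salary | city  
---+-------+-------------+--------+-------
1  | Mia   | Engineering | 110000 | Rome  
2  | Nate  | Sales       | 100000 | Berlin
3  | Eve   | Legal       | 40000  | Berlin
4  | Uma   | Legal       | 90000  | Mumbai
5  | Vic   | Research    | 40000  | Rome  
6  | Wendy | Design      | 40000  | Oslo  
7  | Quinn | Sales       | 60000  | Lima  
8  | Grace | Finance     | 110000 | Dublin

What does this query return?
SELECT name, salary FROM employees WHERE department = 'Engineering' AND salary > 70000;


Filtering: department = 'Engineering' AND salary > 70000
Matching: 1 rows

1 rows:
Mia, 110000


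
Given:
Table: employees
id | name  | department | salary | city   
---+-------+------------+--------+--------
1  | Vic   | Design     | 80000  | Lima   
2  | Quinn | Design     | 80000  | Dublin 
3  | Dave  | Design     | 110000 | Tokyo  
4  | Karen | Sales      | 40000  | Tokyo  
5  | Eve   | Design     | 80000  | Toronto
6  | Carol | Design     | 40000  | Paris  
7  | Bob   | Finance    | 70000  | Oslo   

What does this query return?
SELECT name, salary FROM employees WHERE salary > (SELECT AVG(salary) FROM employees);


Subquery: AVG(salary) = 71428.57
Filtering: salary > 71428.57
  Vic (80000) -> MATCH
  Quinn (80000) -> MATCH
  Dave (110000) -> MATCH
  Eve (80000) -> MATCH


4 rows:
Vic, 80000
Quinn, 80000
Dave, 110000
Eve, 80000


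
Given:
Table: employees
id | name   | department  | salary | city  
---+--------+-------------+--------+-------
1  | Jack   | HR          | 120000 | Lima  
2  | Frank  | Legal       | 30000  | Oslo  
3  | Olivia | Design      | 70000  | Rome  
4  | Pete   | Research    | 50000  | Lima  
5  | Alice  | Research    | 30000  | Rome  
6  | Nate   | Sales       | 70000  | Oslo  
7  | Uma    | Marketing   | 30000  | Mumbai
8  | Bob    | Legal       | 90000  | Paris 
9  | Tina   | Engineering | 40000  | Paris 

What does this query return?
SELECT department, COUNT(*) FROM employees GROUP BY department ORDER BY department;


Assigning each row to its department group:
  Jack -> HR
  Frank -> Legal
  Olivia -> Design
  Pete -> Research
  Alice -> Research
  Nate -> Sales
  Uma -> Marketing
  Bob -> Legal
  Tina -> Engineering


7 groups:
Design, 1
Engineering, 1
HR, 1
Legal, 2
Marketing, 1
Research, 2
Sales, 1


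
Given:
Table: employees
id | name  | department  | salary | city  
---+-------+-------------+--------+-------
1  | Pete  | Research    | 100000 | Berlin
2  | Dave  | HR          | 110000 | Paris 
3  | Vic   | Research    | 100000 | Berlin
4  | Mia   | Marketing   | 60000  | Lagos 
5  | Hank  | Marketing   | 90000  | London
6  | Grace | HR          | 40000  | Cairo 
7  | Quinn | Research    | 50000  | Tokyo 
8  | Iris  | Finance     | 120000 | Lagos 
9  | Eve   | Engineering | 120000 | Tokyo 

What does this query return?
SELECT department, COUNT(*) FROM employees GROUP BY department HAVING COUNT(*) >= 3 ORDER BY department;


Groups with count >= 3:
  Research: 3 -> PASS
  Engineering: 1 -> filtered out
  Finance: 1 -> filtered out
  HR: 2 -> filtered out
  Marketing: 2 -> filtered out


1 groups:
Research, 3


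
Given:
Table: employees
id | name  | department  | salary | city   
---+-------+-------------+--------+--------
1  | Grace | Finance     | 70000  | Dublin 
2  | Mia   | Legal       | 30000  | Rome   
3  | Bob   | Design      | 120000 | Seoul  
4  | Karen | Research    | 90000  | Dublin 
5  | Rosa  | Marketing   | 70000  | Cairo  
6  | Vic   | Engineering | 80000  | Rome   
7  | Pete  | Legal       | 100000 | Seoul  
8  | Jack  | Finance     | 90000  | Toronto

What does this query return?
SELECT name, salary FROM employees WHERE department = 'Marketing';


Filtering: department = 'Marketing'
Matching rows: 1

1 rows:
Rosa, 70000


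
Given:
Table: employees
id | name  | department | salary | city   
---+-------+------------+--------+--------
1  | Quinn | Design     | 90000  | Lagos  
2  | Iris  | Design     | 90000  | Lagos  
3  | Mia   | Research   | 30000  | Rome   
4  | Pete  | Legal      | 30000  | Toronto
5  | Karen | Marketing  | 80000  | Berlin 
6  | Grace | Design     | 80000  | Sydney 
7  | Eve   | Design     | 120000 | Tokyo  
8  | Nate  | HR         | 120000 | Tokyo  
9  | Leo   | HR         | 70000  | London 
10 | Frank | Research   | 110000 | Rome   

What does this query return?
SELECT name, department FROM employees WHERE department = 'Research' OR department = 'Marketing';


Filtering: department = 'Research' OR 'Marketing'
Matching: 3 rows

3 rows:
Mia, Research
Karen, Marketing
Frank, Research
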